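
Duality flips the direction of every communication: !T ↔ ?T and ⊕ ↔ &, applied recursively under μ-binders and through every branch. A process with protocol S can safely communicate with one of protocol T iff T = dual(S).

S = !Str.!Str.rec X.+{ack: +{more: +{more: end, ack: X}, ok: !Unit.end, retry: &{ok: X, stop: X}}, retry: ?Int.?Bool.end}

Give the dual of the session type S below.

?Str.?Str.rec X.&{ack: &{more: &{more: end, ack: X}, ok: ?Unit.end, retry: +{ok: X, stop: X}}, retry: !Int.!Bool.end}

!Str ↦ ?Str
  !Str ↦ ?Str
    rec X ↦ rec X  (rec unchanged)
      +{ack,retry} ↦ &{ack,retry}  (⊕→&)
        • ack:
          +{more,ok,retry} ↦ &{more,ok,retry}  (⊕→&)
            • more:
              +{more,ack} ↦ &{more,ack}  (⊕→&)
                • more:
                  end ↦ end
                • ack:
                  X ↦ X
            • ok:
              !Unit ↦ ?Unit
                end ↦ end
            • retry:
              &{ok,stop} ↦ +{ok,stop}  (offer→select)
                • ok:
                  X ↦ X
                • stop:
                  X ↦ X
        • retry:
          ?Int ↦ !Int
            ?Bool ↦ !Bool
              end ↦ end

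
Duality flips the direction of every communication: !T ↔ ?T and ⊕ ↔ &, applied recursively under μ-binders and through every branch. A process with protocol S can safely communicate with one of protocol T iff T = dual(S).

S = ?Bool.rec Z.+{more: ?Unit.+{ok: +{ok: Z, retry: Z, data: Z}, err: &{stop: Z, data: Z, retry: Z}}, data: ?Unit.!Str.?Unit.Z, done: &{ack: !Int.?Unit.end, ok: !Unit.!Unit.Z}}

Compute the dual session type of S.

!Bool.rec Z.&{more: !Unit.&{ok: &{ok: Z, retry: Z, data: Z}, err: +{stop: Z, data: Z, retry: Z}}, data: !Unit.?Str.!Unit.Z, done: +{ack: ?Int.!Unit.end, ok: ?Unit.?Unit.Z}}

?Bool → !Bool
  rec Z → rec Z  (binder kept)
    +{more,data,done} → &{more,data,done}  (select→offer)
      [more]
        ?Unit → !Unit
          +{ok,err} → &{ok,err}  (select→offer)
            [ok]
              +{ok,retry,data} → &{ok,retry,data}  (select→offer)
                [ok]
                  dual(Z) = Z
                [retry]
                  dual(Z) = Z
                [data]
                  dual(Z) = Z
            [err]
              &{stop,data,retry} → +{stop,data,retry}  (external→internal)
                [stop]
                  dual(Z) = Z
                [data]
                  dual(Z) = Z
                [retry]
                  dual(Z) = Z
      [data]
        ?Unit → !Unit
          !Str → ?Str
            ?Unit → !Unit
              dual(Z) = Z
      [done]
        &{ack,ok} → +{ack,ok}  (external→internal)
          [ack]
            !Int → ?Int
              ?Unit → !Unit
                dual(end) = end
          [ok]
            !Unit → ?Unit
              !Unit → ?Unit
                dual(Z) = Z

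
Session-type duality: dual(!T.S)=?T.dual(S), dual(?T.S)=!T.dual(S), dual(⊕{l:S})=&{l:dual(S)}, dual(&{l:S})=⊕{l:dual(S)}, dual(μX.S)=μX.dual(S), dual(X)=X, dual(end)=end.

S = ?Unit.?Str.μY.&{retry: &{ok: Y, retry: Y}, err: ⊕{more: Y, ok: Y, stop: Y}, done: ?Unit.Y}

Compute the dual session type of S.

!Unit.!Str.μY.⊕{retry: ⊕{ok: Y, retry: Y}, err: &{more: Y, ok: Y, stop: Y}, done: !Unit.Y}

?Unit → !Unit
  ?Str → !Str
    μY → μY  (μ self-dual)
      &{retry,err,done} → ⊕{retry,err,done}  (external→internal)
        [retry]
          &{ok,retry} → ⊕{ok,retry}  (external→internal)
            [ok]
              Y ↦ Y
            [retry]
              Y ↦ Y
        [err]
          ⊕{more,ok,stop} → &{more,ok,stop}  (select→offer)
            [more]
              Y ↦ Y
            [ok]
              Y ↦ Y
            [stop]
              Y ↦ Y
        [done]
          ?Unit → !Unit
            Y ↦ Y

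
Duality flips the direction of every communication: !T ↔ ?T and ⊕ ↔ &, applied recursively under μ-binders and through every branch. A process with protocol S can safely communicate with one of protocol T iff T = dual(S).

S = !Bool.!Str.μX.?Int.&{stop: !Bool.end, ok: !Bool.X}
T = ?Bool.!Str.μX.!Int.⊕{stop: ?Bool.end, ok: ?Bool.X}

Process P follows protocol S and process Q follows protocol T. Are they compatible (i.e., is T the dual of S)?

NO

!Bool ‖ ?Bool  ✓
  !Str ‖ !Str  ✗ same direction on both sides — not dual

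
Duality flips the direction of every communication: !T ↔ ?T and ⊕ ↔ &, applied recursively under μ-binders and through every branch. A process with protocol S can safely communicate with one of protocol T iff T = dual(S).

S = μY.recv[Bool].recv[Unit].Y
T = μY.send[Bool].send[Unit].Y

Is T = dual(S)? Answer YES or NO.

YES

μY vs μY  match (binder kept)
  recv[Bool] vs send[Bool]  match
    recv[Unit] vs send[Unit]  match
      Y vs Y  match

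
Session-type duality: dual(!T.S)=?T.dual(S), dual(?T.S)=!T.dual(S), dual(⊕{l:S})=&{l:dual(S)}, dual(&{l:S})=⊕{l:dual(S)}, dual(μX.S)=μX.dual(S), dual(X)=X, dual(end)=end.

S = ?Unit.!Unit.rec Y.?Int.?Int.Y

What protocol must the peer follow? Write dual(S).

?Unit → !Unit
  !Unit → ?Unit
    rec Y → rec Y  (rec unchanged)
      ?Int → !Int
        ?Int → !Int
          Y self-dual

!Unit.?Unit.rec Y.!Int.!Int.Y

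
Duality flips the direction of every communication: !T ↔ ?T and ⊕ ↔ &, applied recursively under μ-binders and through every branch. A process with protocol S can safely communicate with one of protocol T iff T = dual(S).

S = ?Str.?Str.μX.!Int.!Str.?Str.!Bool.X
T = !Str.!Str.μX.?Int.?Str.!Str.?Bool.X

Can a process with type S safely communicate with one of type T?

?Str vs !Str  ✓
  ?Str vs !Str  ✓
    μX vs μX  ✓ (binder kept)
      !Int vs ?Int  ✓
        !Str vs ?Str  ✓
          ?Str vs !Str  ✓
            !Bool vs ?Bool  ✓
              X vs X  ✓

YES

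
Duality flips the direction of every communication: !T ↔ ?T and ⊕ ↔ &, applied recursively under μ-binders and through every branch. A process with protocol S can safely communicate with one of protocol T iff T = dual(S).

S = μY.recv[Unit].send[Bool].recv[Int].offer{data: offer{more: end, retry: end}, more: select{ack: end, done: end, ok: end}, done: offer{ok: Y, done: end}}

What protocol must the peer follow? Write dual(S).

μY.send[Unit].recv[Bool].send[Int].select{data: select{more: end, retry: end}, more: offer{ack: end, done: end, ok: end}, done: select{ok: Y, done: end}}

μY ↦ μY  (binder kept)
  recv[Unit] ↦ send[Unit]
    send[Bool] ↦ recv[Bool]
      recv[Int] ↦ send[Int]
        offer{data,more,done} ↦ select{data,more,done}  (offer→select)
          case data:
            offer{more,retry} ↦ select{more,retry}  (offer→select)
              case more:
                dual(end) = end
              case retry:
                dual(end) = end
          case more:
            select{ack,done,ok} ↦ offer{ack,done,ok}  (select→offer)
              case ack:
                dual(end) = end
              case done:
                dual(end) = end
              case ok:
                dual(end) = end
          case done:
            offer{ok,done} ↦ select{ok,done}  (offer→select)
              case ok:
                dual(Y) = Y
              case done:
                dual(end) = end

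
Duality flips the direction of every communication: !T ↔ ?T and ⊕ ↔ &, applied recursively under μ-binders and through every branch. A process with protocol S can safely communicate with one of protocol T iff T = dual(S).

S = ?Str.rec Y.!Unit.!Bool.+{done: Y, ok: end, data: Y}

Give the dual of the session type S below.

?Str → !Str
  rec Y → rec Y  (μ self-dual)
    !Unit → ?Unit
      !Bool → ?Bool
        +{done,ok,data} → &{done,ok,data}  (internal→external)
          case done:
            Y ↦ Y
          case ok:
            end ↦ end
          case data:
            Y ↦ Y

!Str.rec Y.?Unit.?Bool.&{done: Y, ok: end, data: Y}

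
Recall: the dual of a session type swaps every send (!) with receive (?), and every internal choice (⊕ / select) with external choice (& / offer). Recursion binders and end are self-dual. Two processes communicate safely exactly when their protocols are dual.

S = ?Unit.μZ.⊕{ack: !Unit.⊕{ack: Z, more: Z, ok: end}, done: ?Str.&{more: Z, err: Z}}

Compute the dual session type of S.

!Unit.μZ.&{ack: ?Unit.&{ack: Z, more: Z, ok: end}, done: !Str.⊕{more: Z, err: Z}}

?Unit = !Unit
  μZ = μZ  (rec unchanged)
    ⊕{ack,done} = &{ack,done}  (⊕→&)
      case ack:
        !Unit = ?Unit
          ⊕{ack,more,ok} = &{ack,more,ok}  (⊕→&)
            case ack:
              Z ↦ Z
            case more:
              Z ↦ Z
            case ok:
              end ↦ end
      case done:
        ?Str = !Str
          &{more,err} = ⊕{more,err}  (offer→select)
            case more:
              Z ↦ Z
            case err:
              Z ↦ Z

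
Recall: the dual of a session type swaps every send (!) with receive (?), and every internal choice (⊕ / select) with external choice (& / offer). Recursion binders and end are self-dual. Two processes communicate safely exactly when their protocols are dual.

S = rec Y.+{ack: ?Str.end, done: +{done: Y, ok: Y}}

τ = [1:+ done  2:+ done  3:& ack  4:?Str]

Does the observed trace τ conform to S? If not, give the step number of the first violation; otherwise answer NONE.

3

step 1: + done  ok  residual = +{done: rec Y.…, ok: rec Y.…}
step 2: + done  ok  residual = rec Y.…
step 3: got & ack, protocol expects + ack or + done  ✗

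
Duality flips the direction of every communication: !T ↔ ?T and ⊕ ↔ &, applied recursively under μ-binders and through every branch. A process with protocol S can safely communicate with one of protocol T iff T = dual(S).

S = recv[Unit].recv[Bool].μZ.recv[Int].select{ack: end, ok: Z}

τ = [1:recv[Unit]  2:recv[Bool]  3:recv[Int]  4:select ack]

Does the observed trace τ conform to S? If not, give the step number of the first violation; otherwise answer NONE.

NONE

@1 recv[Unit]  match  state: recv[Bool].μZ.…
@2 recv[Bool]  match  state: μZ.…
@3 recv[Int]  match  state: select{ack: end, ok: μZ.…}
@4 select ack  match  state: end
τ conforms to S (length 4)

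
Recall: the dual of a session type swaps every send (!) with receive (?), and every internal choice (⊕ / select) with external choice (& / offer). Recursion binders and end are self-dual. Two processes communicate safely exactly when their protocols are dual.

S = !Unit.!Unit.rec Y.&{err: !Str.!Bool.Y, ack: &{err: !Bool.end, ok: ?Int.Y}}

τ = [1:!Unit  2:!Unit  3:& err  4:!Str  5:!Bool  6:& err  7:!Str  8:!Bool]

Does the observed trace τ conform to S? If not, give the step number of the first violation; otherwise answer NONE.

NONE

step 1: !Unit  match  residual = !Unit.rec Y.…
step 2: !Unit  match  residual = rec Y.…
step 3: & err  match  residual = !Str.!Bool.rec Y.…
step 4: !Str  match  residual = !Bool.rec Y.…
step 5: !Bool  match  residual = rec Y.…
step 6: & err  match  residual = !Str.!Bool.rec Y.…
step 7: !Str  match  residual = !Bool.rec Y.…
step 8: !Bool  match  residual = rec Y.…
all 8 steps conform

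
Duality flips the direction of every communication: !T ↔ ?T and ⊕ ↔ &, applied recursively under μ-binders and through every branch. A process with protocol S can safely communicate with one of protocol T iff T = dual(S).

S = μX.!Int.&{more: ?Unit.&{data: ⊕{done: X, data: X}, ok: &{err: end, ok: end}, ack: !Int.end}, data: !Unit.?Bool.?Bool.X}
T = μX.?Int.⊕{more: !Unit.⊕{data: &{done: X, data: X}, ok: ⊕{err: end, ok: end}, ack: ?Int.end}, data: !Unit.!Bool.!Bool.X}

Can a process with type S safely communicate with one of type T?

μX | μX  match (rec unchanged)
  !Int | ?Int  match
    &{more,data} | ⊕{more,data}  match labels match
      [more]
        ?Unit | !Unit  match
          &{data,ok,ack} | ⊕{data,ok,ack}  match labels match
            [data]
              ⊕{done,data} | &{done,data}  match labels match
                [done]
                  X | X  match
                [data]
                  X | X  match
            [ok]
              &{err,ok} | ⊕{err,ok}  match labels match
                [err]
                  end | end  match
                [ok]
                  end | end  match
            [ack]
              !Int | ?Int  match
                end | end  match
      [data]
        !Unit | !Unit  ✗ same direction on both sides — not dual

NO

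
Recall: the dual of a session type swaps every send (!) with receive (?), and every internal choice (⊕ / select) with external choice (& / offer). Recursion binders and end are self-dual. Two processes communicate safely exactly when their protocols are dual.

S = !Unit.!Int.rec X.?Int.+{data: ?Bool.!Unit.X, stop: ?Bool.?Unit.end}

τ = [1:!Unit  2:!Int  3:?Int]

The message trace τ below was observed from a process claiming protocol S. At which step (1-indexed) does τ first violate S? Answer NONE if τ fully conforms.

NONE

step 1: !Unit  ✓  residual = !Int.rec X.…
step 2: !Int  ✓  residual = rec X.…
step 3: ?Int  ✓  residual = +{data: ?Bool.!Unit.rec X.…, stop: ?Bool.?Unit.end}
τ conforms to S (length 3)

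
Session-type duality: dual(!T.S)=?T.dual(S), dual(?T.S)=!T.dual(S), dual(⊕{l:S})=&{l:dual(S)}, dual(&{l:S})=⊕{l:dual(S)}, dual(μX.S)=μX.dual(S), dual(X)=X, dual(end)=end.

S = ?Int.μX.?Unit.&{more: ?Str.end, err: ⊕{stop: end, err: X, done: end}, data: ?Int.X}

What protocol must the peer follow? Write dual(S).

!Int.μX.!Unit.⊕{more: !Str.end, err: &{stop: end, err: X, done: end}, data: !Int.X}

?Int ↦ !Int
  μX ↦ μX  (binder kept)
    ?Unit ↦ !Unit
      &{more,err,data} ↦ ⊕{more,err,data}  (external→internal)
        • more:
          ?Str ↦ !Str
            dual(end) = end
        • err:
          ⊕{stop,err,done} ↦ &{stop,err,done}  (select→offer)
            • stop:
              dual(end) = end
            • err:
              dual(X) = X
            • done:
              dual(end) = end
        • data:
          ?Int ↦ !Int
            dual(X) = X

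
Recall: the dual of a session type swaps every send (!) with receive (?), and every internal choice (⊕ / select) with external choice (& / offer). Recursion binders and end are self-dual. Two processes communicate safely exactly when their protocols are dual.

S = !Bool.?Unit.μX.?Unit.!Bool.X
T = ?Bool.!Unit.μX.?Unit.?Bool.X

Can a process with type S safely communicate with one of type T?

NO

!Bool vs ?Bool  match
  ?Unit vs !Unit  match
    μX vs μX  match (binder kept)
      ?Unit vs ?Unit  ✗ same direction on both sides — not dual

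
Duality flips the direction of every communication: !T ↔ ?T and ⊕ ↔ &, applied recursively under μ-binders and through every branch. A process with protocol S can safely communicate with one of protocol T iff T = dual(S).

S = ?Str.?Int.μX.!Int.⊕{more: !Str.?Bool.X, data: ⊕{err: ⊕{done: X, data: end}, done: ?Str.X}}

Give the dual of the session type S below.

?Str → !Str
  ?Int → !Int
    μX → μX  (rec unchanged)
      !Int → ?Int
        ⊕{more,data} → &{more,data}  (⊕→&)
          [more]
            !Str → ?Str
              ?Bool → !Bool
                X self-dual
          [data]
            ⊕{err,done} → &{err,done}  (⊕→&)
              [err]
                ⊕{done,data} → &{done,data}  (⊕→&)
                  [done]
                    X self-dual
                  [data]
                    end self-dual
              [done]
                ?Str → !Str
                  X self-dual

!Str.!Int.μX.?Int.&{more: ?Str.!Bool.X, data: &{err: &{done: X, data: end}, done: !Str.X}}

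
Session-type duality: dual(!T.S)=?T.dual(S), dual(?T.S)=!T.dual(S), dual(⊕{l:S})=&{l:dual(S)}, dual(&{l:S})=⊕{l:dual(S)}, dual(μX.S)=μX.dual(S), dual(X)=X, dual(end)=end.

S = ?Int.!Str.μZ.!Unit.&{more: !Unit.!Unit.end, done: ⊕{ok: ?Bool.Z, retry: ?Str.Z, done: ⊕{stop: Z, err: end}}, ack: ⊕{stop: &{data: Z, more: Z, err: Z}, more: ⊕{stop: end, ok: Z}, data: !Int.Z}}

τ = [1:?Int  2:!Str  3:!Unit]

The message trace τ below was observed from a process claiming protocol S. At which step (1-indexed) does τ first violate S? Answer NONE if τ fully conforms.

NONE

step 1: ?Int  ok  cont: !Str.μZ.…
step 2: !Str  ok  cont: μZ.…
step 3: !Unit  ok  cont: &{more: !Unit.!Unit.end, done: ⊕{ok: ?Bool.μZ.…, retry: ?Str.μZ.…, done: ⊕{stop: μZ.…, err: end}}, ack: ⊕{stop: &{data: μZ.…, more: μZ.…, err: μZ.…}, more: ⊕{stop: end, ok: μZ.…}, data: !Int.μZ.…}}
trace exhausted — no violation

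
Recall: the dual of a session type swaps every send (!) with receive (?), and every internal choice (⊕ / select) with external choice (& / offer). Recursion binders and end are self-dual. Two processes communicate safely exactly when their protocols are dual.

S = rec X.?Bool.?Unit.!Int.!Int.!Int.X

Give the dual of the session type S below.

rec X.!Bool.!Unit.?Int.?Int.?Int.X

rec X = rec X  (μ self-dual)
  ?Bool = !Bool
    ?Unit = !Unit
      !Int = ?Int
        !Int = ?Int
          !Int = ?Int
            X self-dual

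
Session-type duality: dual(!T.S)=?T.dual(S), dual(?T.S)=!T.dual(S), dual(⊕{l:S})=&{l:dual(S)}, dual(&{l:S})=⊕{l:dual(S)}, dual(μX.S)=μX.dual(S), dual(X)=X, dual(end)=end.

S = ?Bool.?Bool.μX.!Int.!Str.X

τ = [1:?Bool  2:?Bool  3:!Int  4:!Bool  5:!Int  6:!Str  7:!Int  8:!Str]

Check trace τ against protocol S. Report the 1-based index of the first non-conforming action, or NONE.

4

@1 ?Bool  ✓  cont: ?Bool.μX.…
@2 ?Bool  ✓  cont: μX.…
@3 !Int  ✓  cont: !Str.μX.…
@4 got !Bool, protocol expects !Str  ✗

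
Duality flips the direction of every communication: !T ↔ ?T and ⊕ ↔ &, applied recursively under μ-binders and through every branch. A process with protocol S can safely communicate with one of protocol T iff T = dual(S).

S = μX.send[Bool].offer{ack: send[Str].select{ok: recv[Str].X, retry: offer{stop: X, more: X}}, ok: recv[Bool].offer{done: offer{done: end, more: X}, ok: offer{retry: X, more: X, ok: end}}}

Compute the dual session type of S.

μX.recv[Bool].select{ack: recv[Str].offer{ok: send[Str].X, retry: select{stop: X, more: X}}, ok: send[Bool].select{done: select{done: end, more: X}, ok: select{retry: X, more: X, ok: end}}}

μX ↦ μX  (μ self-dual)
  send[Bool] ↦ recv[Bool]
    offer{ack,ok} ↦ select{ack,ok}  (&→⊕)
      [ack]
        send[Str] ↦ recv[Str]
          select{ok,retry} ↦ offer{ok,retry}  (select→offer)
            [ok]
              recv[Str] ↦ send[Str]
                X self-dual
            [retry]
              offer{stop,more} ↦ select{stop,more}  (&→⊕)
                [stop]
                  X self-dual
                [more]
                  X self-dual
      [ok]
        recv[Bool] ↦ send[Bool]
          offer{done,ok} ↦ select{done,ok}  (&→⊕)
            [done]
              offer{done,more} ↦ select{done,more}  (&→⊕)
                [done]
                  end self-dual
                [more]
                  X self-dual
            [ok]
              offer{retry,more,ok} ↦ select{retry,more,ok}  (&→⊕)
                [retry]
                  X self-dual
                [more]
                  X self-dual
                [ok]
                  end self-dual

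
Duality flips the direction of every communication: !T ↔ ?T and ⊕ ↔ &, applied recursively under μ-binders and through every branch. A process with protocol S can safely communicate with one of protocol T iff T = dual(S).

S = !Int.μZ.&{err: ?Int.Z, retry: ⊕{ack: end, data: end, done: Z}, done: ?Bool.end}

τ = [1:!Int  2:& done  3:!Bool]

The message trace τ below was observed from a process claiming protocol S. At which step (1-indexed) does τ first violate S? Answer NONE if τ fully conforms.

step 1: !Int  ok  residual = μZ.…
step 2: & done  ok  residual = ?Bool.end
step 3: got !Bool, protocol expects ?Bool  ✗

3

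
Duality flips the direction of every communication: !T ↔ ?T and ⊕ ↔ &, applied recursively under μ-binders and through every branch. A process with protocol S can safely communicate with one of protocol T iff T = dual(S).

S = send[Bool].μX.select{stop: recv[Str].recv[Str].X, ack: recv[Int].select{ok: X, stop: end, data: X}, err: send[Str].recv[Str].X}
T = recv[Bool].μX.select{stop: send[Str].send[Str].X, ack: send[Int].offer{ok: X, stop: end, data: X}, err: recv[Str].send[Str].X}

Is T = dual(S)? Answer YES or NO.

NO

send[Bool] ‖ recv[Bool]  ok
  μX ‖ μX  ok (rec unchanged)
    select{stop,ack,err} ‖ select{stop,ack,err}  ✗ choice polarity not flipped — not dual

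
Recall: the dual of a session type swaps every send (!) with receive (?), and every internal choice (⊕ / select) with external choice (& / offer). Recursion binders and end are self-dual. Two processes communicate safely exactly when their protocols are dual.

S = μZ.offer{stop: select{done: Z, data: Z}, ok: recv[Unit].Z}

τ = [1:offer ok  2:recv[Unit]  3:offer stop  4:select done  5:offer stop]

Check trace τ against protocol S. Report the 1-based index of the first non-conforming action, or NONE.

@1 offer ok  ok  cont: recv[Unit].μZ.…
@2 recv[Unit]  ok  cont: μZ.…
@3 offer stop  ok  cont: select{done: μZ.…, data: μZ.…}
@4 select done  ok  cont: μZ.…
@5 offer stop  ok  cont: select{done: μZ.…, data: μZ.…}
τ conforms to S (length 5)

NONE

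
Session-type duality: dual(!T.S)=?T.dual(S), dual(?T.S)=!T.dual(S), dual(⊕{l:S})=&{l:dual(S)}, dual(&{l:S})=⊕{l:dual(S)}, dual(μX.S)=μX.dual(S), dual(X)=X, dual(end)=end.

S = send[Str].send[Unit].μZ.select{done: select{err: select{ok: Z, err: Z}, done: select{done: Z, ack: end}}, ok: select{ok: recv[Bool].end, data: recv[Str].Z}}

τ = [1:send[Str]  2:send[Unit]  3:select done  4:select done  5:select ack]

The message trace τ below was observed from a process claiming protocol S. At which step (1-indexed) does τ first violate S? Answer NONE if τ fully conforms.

[1] send[Str]  match  residual = send[Unit].μZ.…
[2] send[Unit]  match  residual = μZ.…
[3] select done  match  residual = select{err: select{ok: μZ.…, err: μZ.…}, done: select{done: μZ.…, ack: end}}
[4] select done  match  residual = select{done: μZ.…, ack: end}
[5] select ack  match  residual = end
τ conforms to S (length 5)

NONE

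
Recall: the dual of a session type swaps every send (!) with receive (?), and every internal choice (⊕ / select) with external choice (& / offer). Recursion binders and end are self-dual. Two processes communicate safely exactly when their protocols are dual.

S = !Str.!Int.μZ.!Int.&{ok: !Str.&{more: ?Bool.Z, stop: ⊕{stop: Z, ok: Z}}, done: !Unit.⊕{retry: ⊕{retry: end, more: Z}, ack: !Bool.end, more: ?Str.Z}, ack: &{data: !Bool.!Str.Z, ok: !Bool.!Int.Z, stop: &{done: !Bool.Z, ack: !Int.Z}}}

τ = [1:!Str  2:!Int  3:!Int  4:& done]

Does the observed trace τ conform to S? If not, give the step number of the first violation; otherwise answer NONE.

@1 !Str  match  residual = !Int.μZ.…
@2 !Int  match  residual = μZ.…
@3 !Int  match  residual = &{ok: !Str.&{more: ?Bool.μZ.…, stop: ⊕{stop: μZ.…, ok: μZ.…}}, done: !Unit.⊕{retry: ⊕{retry: end, more: μZ.…}, ack: !Bool.end, more: ?Str.μZ.…}, ack: &{data: !Bool.!Str.μZ.…, ok: !Bool.!Int.μZ.…, stop: &{done: !Bool.μZ.…, ack: !Int.μZ.…}}}
@4 & done  match  residual = !Unit.⊕{retry: ⊕{retry: end, more: μZ.…}, ack: !Bool.end, more: ?Str.μZ.…}
trace exhausted — no violation

NONE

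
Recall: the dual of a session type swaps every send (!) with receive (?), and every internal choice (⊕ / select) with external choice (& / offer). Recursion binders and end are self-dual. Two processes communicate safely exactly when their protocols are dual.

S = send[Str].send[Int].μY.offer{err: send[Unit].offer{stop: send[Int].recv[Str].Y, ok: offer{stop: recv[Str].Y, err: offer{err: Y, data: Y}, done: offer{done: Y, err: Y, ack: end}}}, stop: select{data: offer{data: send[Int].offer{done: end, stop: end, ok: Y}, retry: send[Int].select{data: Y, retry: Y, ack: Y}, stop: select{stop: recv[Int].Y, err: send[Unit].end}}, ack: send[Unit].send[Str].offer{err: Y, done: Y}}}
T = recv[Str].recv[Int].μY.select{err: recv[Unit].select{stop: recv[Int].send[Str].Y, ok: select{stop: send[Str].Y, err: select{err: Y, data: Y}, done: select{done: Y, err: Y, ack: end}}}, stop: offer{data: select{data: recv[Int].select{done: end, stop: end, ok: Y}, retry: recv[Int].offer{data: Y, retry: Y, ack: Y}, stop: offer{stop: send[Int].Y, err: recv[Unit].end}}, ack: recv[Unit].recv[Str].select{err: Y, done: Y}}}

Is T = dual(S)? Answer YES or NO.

send[Str] | recv[Str]  match
  send[Int] | recv[Int]  match
    μY | μY  match (μ self-dual)
      offer{err,stop} | select{err,stop}  match label sets agree
        [err]
          send[Unit] | recv[Unit]  match
            offer{stop,ok} | select{stop,ok}  match label sets agree
              [stop]
                send[Int] | recv[Int]  match
                  recv[Str] | send[Str]  match
                    Y | Y  match
              [ok]
                offer{stop,err,done} | select{stop,err,done}  match label sets agree
                  [stop]
                    recv[Str] | send[Str]  match
                      Y | Y  match
                  [err]
                    offer{err,data} | select{err,data}  match label sets agree
                      [err]
                        Y | Y  match
                      [data]
                        Y | Y  match
                  [done]
                    offer{done,err,ack} | select{done,err,ack}  match label sets agree
                      [done]
                        Y | Y  match
                      [err]
                        Y | Y  match
                      [ack]
                        end | end  match
        [stop]
          select{data,ack} | offer{data,ack}  match label sets agree
            [data]
              offer{data,retry,stop} | select{data,retry,stop}  match label sets agree
                [data]
                  send[Int] | recv[Int]  match
                    offer{done,stop,ok} | select{done,stop,ok}  match label sets agree
                      [done]
                        end | end  match
                      [stop]
                        end | end  match
                      [ok]
                        Y | Y  match
                [retry]
                  send[Int] | recv[Int]  match
                    select{data,retry,ack} | offer{data,retry,ack}  match label sets agree
                      [data]
                        Y | Y  match
                      [retry]
                        Y | Y  match
                      [ack]
                        Y | Y  match
                [stop]
                  select{stop,err} | offer{stop,err}  match label sets agree
                    [stop]
                      recv[Int] | send[Int]  match
                        Y | Y  match
                    [err]
                      send[Unit] | recv[Unit]  match
                        end | end  match
            [ack]
              send[Unit] | recv[Unit]  match
                send[Str] | recv[Str]  match
                  offer{err,done} | select{err,done}  match label sets agree
                    [err]
                      Y | Y  match
                    [done]
                      Y | Y  match

YES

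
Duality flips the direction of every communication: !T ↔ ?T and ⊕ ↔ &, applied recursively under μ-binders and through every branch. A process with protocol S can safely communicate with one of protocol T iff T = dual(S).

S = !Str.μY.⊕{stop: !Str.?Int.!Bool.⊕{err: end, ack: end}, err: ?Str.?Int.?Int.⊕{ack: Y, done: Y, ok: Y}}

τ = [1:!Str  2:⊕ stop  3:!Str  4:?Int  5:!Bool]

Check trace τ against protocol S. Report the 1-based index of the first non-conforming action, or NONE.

step 1: !Str  ok  now at μY.…
step 2: ⊕ stop  ok  now at !Str.?Int.!Bool.⊕{err: end, ack: end}
step 3: !Str  ok  now at ?Int.!Bool.⊕{err: end, ack: end}
step 4: ?Int  ok  now at !Bool.⊕{err: end, ack: end}
step 5: !Bool  ok  now at ⊕{err: end, ack: end}
trace exhausted — no violation

NONE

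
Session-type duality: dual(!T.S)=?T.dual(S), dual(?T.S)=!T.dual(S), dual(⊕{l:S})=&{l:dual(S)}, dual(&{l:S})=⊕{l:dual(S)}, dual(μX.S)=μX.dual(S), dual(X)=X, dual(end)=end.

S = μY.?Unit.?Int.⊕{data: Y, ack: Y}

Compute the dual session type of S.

μY.!Unit.!Int.&{data: Y, ack: Y}

μY ↦ μY  (rec unchanged)
  ?Unit ↦ !Unit
    ?Int ↦ !Int
      ⊕{data,ack} ↦ &{data,ack}  (internal→external)
        case data:
          dual(Y) = Y
        case ack:
          dual(Y) = Y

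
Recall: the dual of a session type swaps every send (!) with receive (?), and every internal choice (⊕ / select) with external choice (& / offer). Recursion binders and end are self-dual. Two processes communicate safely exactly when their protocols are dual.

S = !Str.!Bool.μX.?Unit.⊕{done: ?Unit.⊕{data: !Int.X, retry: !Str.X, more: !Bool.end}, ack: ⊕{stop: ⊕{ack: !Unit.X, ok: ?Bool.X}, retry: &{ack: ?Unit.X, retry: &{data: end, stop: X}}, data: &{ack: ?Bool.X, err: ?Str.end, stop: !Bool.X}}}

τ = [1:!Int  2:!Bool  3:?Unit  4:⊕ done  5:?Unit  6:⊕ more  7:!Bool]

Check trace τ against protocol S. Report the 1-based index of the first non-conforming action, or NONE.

step 1: got !Int, protocol expects !Str  ✗

1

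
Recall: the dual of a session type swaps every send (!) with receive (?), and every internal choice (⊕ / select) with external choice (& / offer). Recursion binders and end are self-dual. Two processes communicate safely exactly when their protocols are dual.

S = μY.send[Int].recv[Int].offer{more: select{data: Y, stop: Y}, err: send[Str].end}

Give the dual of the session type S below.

μY.recv[Int].send[Int].select{more: offer{data: Y, stop: Y}, err: recv[Str].end}

μY → μY  (μ self-dual)
  send[Int] → recv[Int]
    recv[Int] → send[Int]
      offer{more,err} → select{more,err}  (offer→select)
        • more:
          select{data,stop} → offer{data,stop}  (select→offer)
            • data:
              Y self-dual
            • stop:
              Y self-dual
        • err:
          send[Str] → recv[Str]
            end self-dual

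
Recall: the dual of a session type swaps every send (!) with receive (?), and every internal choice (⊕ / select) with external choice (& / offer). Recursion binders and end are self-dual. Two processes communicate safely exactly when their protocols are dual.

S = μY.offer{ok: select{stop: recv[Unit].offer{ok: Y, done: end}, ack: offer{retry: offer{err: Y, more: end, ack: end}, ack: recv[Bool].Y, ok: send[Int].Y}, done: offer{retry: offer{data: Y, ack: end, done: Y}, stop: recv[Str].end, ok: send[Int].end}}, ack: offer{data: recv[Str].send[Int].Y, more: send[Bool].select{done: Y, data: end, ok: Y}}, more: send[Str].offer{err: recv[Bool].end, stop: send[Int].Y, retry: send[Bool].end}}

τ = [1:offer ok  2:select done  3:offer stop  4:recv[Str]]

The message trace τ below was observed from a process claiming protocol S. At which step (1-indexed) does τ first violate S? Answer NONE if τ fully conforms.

NONE

step 1: offer ok  ok  now at select{stop: recv[Unit].offer{ok: μY.…, done: end}, ack: offer{retry: offer{err: μY.…, more: end, ack: end}, ack: recv[Bool].μY.…, ok: send[Int].μY.…}, done: offer{retry: offer{data: μY.…, ack: end, done: μY.…}, stop: recv[Str].end, ok: send[Int].end}}
step 2: select done  ok  now at offer{retry: offer{data: μY.…, ack: end, done: μY.…}, stop: recv[Str].end, ok: send[Int].end}
step 3: offer stop  ok  now at recv[Str].end
step 4: recv[Str]  ok  now at end
τ conforms to S (length 4)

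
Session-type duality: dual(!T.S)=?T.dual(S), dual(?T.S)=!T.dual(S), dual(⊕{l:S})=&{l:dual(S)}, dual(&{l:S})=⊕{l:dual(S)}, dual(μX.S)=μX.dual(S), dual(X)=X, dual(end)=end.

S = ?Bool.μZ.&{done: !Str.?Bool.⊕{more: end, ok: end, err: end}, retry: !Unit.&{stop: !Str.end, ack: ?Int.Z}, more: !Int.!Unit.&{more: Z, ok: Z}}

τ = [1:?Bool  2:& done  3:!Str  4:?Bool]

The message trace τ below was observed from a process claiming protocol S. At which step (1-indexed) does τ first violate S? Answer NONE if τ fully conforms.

step 1: ?Bool  ok  residual = μZ.…
step 2: & done  ok  residual = !Str.?Bool.⊕{more: end, ok: end, err: end}
step 3: !Str  ok  residual = ?Bool.⊕{more: end, ok: end, err: end}
step 4: ?Bool  ok  residual = ⊕{more: end, ok: end, err: end}
τ conforms to S (length 4)

NONE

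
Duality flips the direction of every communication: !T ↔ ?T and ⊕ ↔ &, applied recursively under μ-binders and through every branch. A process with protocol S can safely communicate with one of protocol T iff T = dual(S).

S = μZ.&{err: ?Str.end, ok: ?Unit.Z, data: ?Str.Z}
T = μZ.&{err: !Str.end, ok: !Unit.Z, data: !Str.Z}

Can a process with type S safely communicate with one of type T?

NO

μZ vs μZ  ✓ (μ self-dual)
  &{err,ok,data} vs &{err,ok,data}  ✗ choice polarity not flipped — not dual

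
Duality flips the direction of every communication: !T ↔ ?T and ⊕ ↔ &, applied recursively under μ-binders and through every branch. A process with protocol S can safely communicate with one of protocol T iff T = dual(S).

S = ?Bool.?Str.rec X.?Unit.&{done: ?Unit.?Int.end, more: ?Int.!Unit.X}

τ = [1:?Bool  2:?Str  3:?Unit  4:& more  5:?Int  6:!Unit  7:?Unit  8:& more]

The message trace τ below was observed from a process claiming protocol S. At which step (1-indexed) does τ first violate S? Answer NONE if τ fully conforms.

NONE

@1 ?Bool  match  now at ?Str.rec X.…
@2 ?Str  match  now at rec X.…
@3 ?Unit  match  now at &{done: ?Unit.?Int.end, more: ?Int.!Unit.rec X.…}
@4 & more  match  now at ?Int.!Unit.rec X.…
@5 ?Int  match  now at !Unit.rec X.…
@6 !Unit  match  now at rec X.…
@7 ?Unit  match  now at &{done: ?Unit.?Int.end, more: ?Int.!Unit.rec X.…}
@8 & more  match  now at ?Int.!Unit.rec X.…
all 8 steps conform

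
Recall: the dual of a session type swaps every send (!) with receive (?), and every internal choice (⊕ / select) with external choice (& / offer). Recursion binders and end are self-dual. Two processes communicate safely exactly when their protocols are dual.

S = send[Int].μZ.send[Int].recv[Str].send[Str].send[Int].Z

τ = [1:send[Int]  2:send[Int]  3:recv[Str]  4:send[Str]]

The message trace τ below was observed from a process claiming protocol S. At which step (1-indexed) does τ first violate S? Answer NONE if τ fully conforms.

@1 send[Int]  match  cont: μZ.…
@2 send[Int]  match  cont: recv[Str].send[Str].send[Int].μZ.…
@3 recv[Str]  match  cont: send[Str].send[Int].μZ.…
@4 send[Str]  match  cont: send[Int].μZ.…
all 4 steps conform

NONE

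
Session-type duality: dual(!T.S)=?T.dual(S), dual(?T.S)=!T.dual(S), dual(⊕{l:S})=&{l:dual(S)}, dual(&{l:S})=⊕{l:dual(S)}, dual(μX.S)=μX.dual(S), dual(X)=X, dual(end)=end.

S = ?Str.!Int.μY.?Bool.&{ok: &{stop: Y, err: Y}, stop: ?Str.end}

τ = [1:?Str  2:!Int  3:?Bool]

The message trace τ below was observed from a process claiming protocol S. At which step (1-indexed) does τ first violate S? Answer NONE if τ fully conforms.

@1 ?Str  ✓  now at !Int.μY.…
@2 !Int  ✓  now at μY.…
@3 ?Bool  ✓  now at &{ok: &{stop: μY.…, err: μY.…}, stop: ?Str.end}
all 3 steps conform

NONE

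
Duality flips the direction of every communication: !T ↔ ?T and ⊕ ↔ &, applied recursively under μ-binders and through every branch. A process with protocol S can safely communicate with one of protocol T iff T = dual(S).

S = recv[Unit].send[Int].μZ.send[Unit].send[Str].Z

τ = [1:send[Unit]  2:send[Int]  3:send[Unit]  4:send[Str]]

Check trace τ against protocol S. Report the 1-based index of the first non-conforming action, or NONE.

step 1: got send[Unit], protocol expects recv[Unit]  ✗

1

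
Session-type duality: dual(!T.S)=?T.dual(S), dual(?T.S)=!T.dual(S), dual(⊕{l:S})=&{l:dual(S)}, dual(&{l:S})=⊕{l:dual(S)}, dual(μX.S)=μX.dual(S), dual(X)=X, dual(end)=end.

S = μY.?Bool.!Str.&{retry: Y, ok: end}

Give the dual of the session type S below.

μY.!Bool.?Str.⊕{retry: Y, ok: end}

μY → μY  (μ self-dual)
  ?Bool → !Bool
    !Str → ?Str
      &{retry,ok} → ⊕{retry,ok}  (external→internal)
        case retry:
          Y ↦ Y
        case ok:
          end ↦ end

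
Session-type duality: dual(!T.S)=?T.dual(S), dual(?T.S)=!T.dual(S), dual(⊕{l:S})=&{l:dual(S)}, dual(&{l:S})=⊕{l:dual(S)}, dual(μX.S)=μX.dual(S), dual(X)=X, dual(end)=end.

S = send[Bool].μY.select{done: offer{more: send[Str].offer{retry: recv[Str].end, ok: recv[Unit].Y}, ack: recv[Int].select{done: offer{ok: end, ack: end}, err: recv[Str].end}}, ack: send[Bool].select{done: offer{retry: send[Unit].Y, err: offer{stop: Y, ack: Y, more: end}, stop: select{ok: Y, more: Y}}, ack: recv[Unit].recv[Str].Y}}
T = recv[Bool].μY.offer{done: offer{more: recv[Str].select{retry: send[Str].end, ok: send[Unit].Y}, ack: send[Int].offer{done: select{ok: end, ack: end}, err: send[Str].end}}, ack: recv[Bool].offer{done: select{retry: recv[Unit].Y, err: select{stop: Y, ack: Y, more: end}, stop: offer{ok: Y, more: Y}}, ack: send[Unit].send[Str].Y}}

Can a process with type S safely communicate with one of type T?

NO

send[Bool] | recv[Bool]  ok
  μY | μY  ok (rec unchanged)
    select{done,ack} | offer{done,ack}  ok labels match
      • done:
        offer{more,ack} | offer{more,ack}  ✗ choice polarity not flipped — not dual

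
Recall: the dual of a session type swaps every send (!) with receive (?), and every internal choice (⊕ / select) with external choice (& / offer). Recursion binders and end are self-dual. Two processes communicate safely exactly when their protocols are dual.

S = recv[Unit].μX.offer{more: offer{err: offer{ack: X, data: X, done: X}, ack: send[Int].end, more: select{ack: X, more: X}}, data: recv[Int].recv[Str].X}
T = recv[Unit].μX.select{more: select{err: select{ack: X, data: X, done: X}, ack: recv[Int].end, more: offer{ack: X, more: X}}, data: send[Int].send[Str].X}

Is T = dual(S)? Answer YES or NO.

NO

recv[Unit] ‖ recv[Unit]  ✗ same direction on both sides — not dual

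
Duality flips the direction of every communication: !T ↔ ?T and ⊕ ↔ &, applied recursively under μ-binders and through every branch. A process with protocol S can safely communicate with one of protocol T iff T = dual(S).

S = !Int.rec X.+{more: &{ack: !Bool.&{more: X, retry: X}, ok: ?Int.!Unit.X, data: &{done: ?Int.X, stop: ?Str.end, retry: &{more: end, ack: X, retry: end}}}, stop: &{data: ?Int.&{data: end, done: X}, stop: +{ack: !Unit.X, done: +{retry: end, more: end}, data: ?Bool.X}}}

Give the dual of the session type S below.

?Int.rec X.&{more: +{ack: ?Bool.+{more: X, retry: X}, ok: !Int.?Unit.X, data: +{done: !Int.X, stop: !Str.end, retry: +{more: end, ack: X, retry: end}}}, stop: +{data: !Int.+{data: end, done: X}, stop: &{ack: ?Unit.X, done: &{retry: end, more: end}, data: !Bool.X}}}

!Int ↦ ?Int
  rec X ↦ rec X  (μ self-dual)
    +{more,stop} ↦ &{more,stop}  (⊕→&)
      [more]
        &{ack,ok,data} ↦ +{ack,ok,data}  (external→internal)
          [ack]
            !Bool ↦ ?Bool
              &{more,retry} ↦ +{more,retry}  (external→internal)
                [more]
                  X ↦ X
                [retry]
                  X ↦ X
          [ok]
            ?Int ↦ !Int
              !Unit ↦ ?Unit
                X ↦ X
          [data]
            &{done,stop,retry} ↦ +{done,stop,retry}  (external→internal)
              [done]
                ?Int ↦ !Int
                  X ↦ X
              [stop]
                ?Str ↦ !Str
                  end ↦ end
              [retry]
                &{more,ack,retry} ↦ +{more,ack,retry}  (external→internal)
                  [more]
                    end ↦ end
                  [ack]
                    X ↦ X
                  [retry]
                    end ↦ end
      [stop]
        &{data,stop} ↦ +{data,stop}  (external→internal)
          [data]
            ?Int ↦ !Int
              &{data,done} ↦ +{data,done}  (external→internal)
                [data]
                  end ↦ end
                [done]
                  X ↦ X
          [stop]
            +{ack,done,data} ↦ &{ack,done,data}  (⊕→&)
              [ack]
                !Unit ↦ ?Unit
                  X ↦ X
              [done]
                +{retry,more} ↦ &{retry,more}  (⊕→&)
                  [retry]
                    end ↦ end
                  [more]
                    end ↦ end
              [data]
                ?Bool ↦ !Bool
                  X ↦ X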